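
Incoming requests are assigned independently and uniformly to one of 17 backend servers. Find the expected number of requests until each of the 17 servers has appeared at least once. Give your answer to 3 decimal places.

58.472

The wait to go from k to k+1 distinct servers is geometric with mean 17/(17-k).
E[T] = 17/17 + 17/16 + 17/15 + ... + 17/2 + 17/1 = 17·H_{17}.
H_{17} = 3.4396, so E[T] = 58.4724.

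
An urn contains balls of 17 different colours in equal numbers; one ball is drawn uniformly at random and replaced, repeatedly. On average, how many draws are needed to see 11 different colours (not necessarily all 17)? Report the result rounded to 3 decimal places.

With k distinct colours already seen, the next new one arrives after an expected 17/(17-k) draws.
Sum over k = 0,...,10: E = 17/17 + 17/16 + 17/15 + ... + 17/8 + 17/7 = 16.8224.

16.822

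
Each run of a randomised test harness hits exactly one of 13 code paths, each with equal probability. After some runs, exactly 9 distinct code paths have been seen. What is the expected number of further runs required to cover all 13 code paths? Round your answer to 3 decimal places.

The wait to go from k to k+1 distinct code paths is geometric with mean 13/(13-k).
Sum over k = 9,...,12: E = 13/4 + 13/3 + 13/2 + 13/1 = 27.0833.

27.083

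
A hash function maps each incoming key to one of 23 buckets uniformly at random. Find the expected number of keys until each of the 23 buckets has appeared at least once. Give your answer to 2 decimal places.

85.89

Split into phases: going from k distinct to k+1 distinct takes on average 23/(23-k) keys.
E[T] = 23/23 + 23/22 + 23/21 + ... + 23/2 + 23/1 = 23·H_{23}.
H_{23} = 3.734, so E[T] = 85.889.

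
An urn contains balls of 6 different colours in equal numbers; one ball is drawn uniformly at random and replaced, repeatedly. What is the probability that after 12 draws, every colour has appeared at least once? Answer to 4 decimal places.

By inclusion–exclusion over which colours are missing,
P(all seen) = Σ_{j=0}^{6} (-1)^j C(6,j)((6-j)/6)^12
= 1.00000 - 0.67294 + 0.11561 - 0.00488 + 0.00003 - 0.00000 + 0.00000
= 0.43782.

0.4378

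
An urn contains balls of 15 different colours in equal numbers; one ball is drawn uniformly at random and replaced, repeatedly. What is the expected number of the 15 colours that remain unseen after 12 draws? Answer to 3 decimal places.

6.554

For each colour, P(unseen after 12) = (14/15)^12 = 0.4370.
By linearity of expectation, E[unseen] = 15·(14/15)^12 = 6.5544.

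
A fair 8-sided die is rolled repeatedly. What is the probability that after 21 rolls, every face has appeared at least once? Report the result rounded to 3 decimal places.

Let A_i be the event that face i is missing after 21 rolls. By inclusion–exclusion on the A_i,
P(all seen) = Σ_{j=0}^{8} (-1)^j C(8,j)((8-j)/8)^21
= 1.0000 - 0.4845 + 0.0666 - 0.0029 + 0.0000 - 0.0000 + 0.0000 - 0.0000 + 0.0000
= 0.5793.

0.579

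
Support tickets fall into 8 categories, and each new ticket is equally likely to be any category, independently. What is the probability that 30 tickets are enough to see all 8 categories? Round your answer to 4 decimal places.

0.8593

By inclusion–exclusion over which categories are missing,
P(all seen) = Σ_{j=0}^{8} (-1)^j C(8,j)((8-j)/8)^30
= 1.00000 - 0.14566 + 0.00500 - 0.00004 + 0.00000 - 0.00000 + 0.00000 - 0.00000 + 0.00000
= 0.85930.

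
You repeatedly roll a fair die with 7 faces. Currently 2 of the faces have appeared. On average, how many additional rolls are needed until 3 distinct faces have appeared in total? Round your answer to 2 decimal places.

With k distinct faces already seen, the next new one takes an expected 7/(7-k) rolls.
Only the k = 2 term is needed: E = 7/5 = 1.400.

1.40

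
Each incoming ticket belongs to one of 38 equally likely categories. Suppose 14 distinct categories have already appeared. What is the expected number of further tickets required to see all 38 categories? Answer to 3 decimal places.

The wait to go from k to k+1 distinct categories is geometric with mean 38/(38-k).
Sum over k = 14,...,37: E = 38/24 + 38/23 + 38/22 + ... + 38/2 + 38/1 = 143.4864.

143.486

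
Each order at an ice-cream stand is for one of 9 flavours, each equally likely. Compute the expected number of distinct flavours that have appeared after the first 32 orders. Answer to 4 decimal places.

8.7923

For each flavour, P(seen in 32 orders) = 1 - (8/9)^32 = 0.97693.
By linearity of expectation, E[distinct seen] = 9·(1 - (8/9)^32) = 8.79234.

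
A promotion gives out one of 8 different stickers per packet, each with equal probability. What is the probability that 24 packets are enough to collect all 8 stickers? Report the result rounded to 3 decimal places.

0.703

Let A_i be the event that sticker i is missing after 24 packets. By inclusion–exclusion on the A_i,
P(all seen) = Σ_{j=0}^{8} (-1)^j C(8,j)((8-j)/8)^24
= 1.0000 - 0.3246 + 0.0281 - 0.0007 + 0.0000 - 0.0000 + 0.0000 - 0.0000 + 0.0000
= 0.7028.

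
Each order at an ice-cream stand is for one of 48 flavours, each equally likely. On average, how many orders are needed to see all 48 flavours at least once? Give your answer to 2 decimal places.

The wait to go from k to k+1 distinct flavours is geometric with mean 48/(48-k).
E[T] = 48/48 + 48/47 + 48/46 + ... + 48/2 + 48/1 = 48·H_{48}.
H_{48} = 4.459, so E[T] = 214.022.

214.02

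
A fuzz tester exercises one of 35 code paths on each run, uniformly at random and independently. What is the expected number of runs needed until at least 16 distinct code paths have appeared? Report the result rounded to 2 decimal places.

Going from k to k+1 distinct takes a geometric number of runs with mean 35/(35-k).
Sum over k = 0,...,15: E = 35/35 + 35/34 + 35/33 + ... + 35/21 + 35/20 = 20.966.

20.97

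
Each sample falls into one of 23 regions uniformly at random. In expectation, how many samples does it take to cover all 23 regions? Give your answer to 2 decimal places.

85.89

After k distinct regions have appeared, the next sample gives a new one with probability (23-k)/23, so the expected wait for the (k+1)-th is 23/(23-k).
E[T] = 23/23 + 23/22 + 23/21 + ... + 23/2 + 23/1 = 23·H_{23}.
H_{23} = 3.734, so E[T] = 85.889.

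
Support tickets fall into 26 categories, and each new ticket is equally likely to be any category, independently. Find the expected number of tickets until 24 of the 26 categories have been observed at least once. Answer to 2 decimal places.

61.21

Going from k to k+1 distinct takes a geometric number of tickets with mean 26/(26-k).
Sum over k = 0,...,23: E = 26/26 + 26/25 + 26/24 + ... + 26/4 + 26/3 = 61.215.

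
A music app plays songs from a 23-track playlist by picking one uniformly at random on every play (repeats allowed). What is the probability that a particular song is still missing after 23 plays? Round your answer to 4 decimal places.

0.3597

On each play the fixed song fails to appear with probability 22/23.
P(still missing after 23) = (22/23)^23 = 0.35973.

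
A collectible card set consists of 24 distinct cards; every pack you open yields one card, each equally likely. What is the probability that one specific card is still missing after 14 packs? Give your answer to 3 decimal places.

0.551

On each pack the fixed card fails to appear with probability 23/24.
P(still missing after 14) = (23/24)^14 = 0.5511.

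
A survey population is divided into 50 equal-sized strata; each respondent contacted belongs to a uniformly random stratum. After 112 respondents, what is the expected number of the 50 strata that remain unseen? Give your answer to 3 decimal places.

5.203

For each stratum, P(unseen after 112) = (49/50)^112 = 0.1041.
By linearity of expectation, E[unseen] = 50·(49/50)^112 = 5.2034.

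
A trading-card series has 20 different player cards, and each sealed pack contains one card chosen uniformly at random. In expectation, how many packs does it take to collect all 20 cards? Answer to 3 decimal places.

71.955

Split into phases: going from k distinct to k+1 distinct takes on average 20/(20-k) packs.
E[T] = 20/20 + 20/19 + 20/18 + ... + 20/2 + 20/1 = 20·H_{20}.
H_{20} = 3.5977, so E[T] = 71.9548.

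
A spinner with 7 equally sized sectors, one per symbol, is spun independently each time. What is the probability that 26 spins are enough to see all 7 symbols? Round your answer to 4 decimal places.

Let A_i be the event that symbol i is missing after 26 spins. By inclusion–exclusion on the A_i,
P(all seen) = Σ_{j=0}^{7} (-1)^j C(7,j)((7-j)/7)^26
= 1.00000 - 0.12720 + 0.00333 - 0.00002 + 0.00000 - 0.00000 + 0.00000 - 0.00000
= 0.87612.

0.8761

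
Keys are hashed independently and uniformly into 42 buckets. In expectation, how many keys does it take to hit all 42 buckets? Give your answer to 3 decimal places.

181.723

The wait to go from k to k+1 distinct buckets is geometric with mean 42/(42-k).
E[T] = 42/42 + 42/41 + 42/40 + ... + 42/2 + 42/1 = 42·H_{42}.
H_{42} = 4.3267, so E[T] = 181.7232.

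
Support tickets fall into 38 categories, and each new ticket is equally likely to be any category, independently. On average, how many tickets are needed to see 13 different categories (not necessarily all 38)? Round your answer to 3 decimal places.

15.654

Going from k to k+1 distinct takes a geometric number of tickets with mean 38/(38-k).
Sum over k = 0,...,12: E = 38/38 + 38/37 + 38/36 + ... + 38/27 + 38/26 = 15.6539.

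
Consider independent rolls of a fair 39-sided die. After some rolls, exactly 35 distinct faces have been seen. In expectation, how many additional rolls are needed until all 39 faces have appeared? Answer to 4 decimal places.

81.2500

From k distinct to k+1 distinct takes on average 39/(39-k) rolls.
Sum over k = 35,...,38: E = 39/4 + 39/3 + 39/2 + 39/1 = 81.25000.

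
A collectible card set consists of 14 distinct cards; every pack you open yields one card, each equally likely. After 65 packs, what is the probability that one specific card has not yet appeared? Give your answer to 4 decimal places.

On each pack the fixed card fails to appear with probability 13/14.
P(still missing after 65) = (13/14)^65 = 0.00809.

0.0081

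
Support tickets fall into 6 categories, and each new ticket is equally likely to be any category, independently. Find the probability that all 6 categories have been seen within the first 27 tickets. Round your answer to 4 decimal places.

Let A_i be the event that category i is missing after 27 tickets. By inclusion–exclusion on the A_i,
P(all seen) = Σ_{j=0}^{6} (-1)^j C(6,j)((6-j)/6)^27
= 1.00000 - 0.04368 + 0.00026 - 0.00000 + 0.00000 - 0.00000 + 0.00000
= 0.95659.

0.9566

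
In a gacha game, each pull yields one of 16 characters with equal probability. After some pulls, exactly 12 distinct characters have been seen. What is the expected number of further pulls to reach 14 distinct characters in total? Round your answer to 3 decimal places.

From k distinct to k+1 distinct takes on average 16/(16-k) pulls.
Sum over k = 12,...,13: E = 16/4 + 16/3 = 9.3333.

9.333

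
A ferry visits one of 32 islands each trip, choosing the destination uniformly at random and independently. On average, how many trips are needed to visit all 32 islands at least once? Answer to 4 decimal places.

The wait to go from k to k+1 distinct islands is geometric with mean 32/(32-k).
E[T] = 32/32 + 32/31 + 32/30 + ... + 32/2 + 32/1 = 32·H_{32}.
H_{32} = 4.05850, so E[T] = 129.87185.

129.8718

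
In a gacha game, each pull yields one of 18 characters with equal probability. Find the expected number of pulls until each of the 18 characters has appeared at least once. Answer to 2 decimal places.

After k distinct characters have appeared, the next pull gives a new one with probability (18-k)/18, so the expected wait for the (k+1)-th is 18/(18-k).
E[T] = 18/18 + 18/17 + 18/16 + ... + 18/2 + 18/1 = 18·H_{18}.
H_{18} = 3.495, so E[T] = 62.912.

62.91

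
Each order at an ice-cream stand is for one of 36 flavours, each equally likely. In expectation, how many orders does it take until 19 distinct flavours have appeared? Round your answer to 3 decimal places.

With k distinct flavours already seen, the next new one arrives after an expected 36/(36-k) orders.
Sum over k = 0,...,18: E = 36/36 + 36/35 + 36/34 + ... + 36/19 + 36/18 = 26.4602.

26.460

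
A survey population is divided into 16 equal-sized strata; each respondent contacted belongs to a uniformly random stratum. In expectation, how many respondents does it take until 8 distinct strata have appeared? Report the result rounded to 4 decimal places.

With k distinct strata already seen, the next new one arrives after an expected 16/(16-k) respondents.
Sum over k = 0,...,7: E = 16/16 + 16/15 + 16/14 + ... + 16/10 + 16/9 = 10.60595.

10.6059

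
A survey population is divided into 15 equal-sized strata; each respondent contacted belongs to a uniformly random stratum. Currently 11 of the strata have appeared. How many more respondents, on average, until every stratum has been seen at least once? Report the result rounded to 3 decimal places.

From k distinct to k+1 distinct takes on average 15/(15-k) respondents.
Sum over k = 11,...,14: E = 15/4 + 15/3 + 15/2 + 15/1 = 31.2500.

31.250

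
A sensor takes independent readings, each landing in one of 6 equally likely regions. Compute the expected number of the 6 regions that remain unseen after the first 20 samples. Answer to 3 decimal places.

0.157

For each region, P(unseen after 20) = (5/6)^20 = 0.0261.
By linearity of expectation, E[unseen] = 6·(5/6)^20 = 0.1565.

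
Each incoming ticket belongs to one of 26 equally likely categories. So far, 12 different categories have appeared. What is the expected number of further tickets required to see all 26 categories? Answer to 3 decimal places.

84.541

The wait to go from k to k+1 distinct categories is geometric with mean 26/(26-k).
Sum over k = 12,...,25: E = 26/14 + 26/13 + 26/12 + ... + 26/2 + 26/1 = 84.5406.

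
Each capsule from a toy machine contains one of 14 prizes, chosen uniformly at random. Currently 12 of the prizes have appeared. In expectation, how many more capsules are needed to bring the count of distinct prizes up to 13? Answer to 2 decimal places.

With k distinct prizes already seen, the next new one takes an expected 14/(14-k) capsules.
Only the k = 12 term is needed: E = 14/2 = 7.000.

7.00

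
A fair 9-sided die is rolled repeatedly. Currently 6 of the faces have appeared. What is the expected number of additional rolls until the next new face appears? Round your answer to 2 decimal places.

3.00

The number of rolls until the next new face is geometric with success probability 3/9, so its mean is 9/3.
E = 9/3 = 3.000.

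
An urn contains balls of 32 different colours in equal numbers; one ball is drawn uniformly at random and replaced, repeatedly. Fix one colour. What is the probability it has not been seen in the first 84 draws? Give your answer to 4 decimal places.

Each draw misses the fixed colour with probability (32-1)/32 = 31/32, independently.
P(still missing after 84) = (31/32)^84 = 0.06947.

0.0695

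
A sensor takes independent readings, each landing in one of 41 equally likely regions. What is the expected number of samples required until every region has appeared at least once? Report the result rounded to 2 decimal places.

176.42

The wait to go from k to k+1 distinct regions is geometric with mean 41/(41-k).
E[T] = 41/41 + 41/40 + 41/39 + ... + 41/2 + 41/1 = 41·H_{41}.
H_{41} = 4.303, so E[T] = 176.420.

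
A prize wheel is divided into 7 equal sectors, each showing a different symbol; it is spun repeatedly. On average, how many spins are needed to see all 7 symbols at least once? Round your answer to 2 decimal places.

After k distinct symbols have appeared, the next spin gives a new one with probability (7-k)/7, so the expected wait for the (k+1)-th is 7/(7-k).
E[T] = 7/7 + 7/6 + 7/5 + ... + 7/2 + 7/1 = 7·H_{7}.
H_{7} = 2.593, so E[T] = 18.150.

18.15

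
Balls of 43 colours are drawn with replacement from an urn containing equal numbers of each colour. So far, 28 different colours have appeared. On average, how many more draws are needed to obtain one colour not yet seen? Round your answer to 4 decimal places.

2.8667

The number of draws until the next new colour is geometric with success probability 15/43, so its mean is 43/15.
E = 43/15 = 2.86667.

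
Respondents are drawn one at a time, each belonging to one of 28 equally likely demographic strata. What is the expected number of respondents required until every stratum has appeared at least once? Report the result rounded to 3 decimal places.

109.961

After k distinct strata have appeared, the next respondent gives a new one with probability (28-k)/28, so the expected wait for the (k+1)-th is 28/(28-k).
E[T] = 28/28 + 28/27 + 28/26 + ... + 28/2 + 28/1 = 28·H_{28}.
H_{28} = 3.9272, so E[T] = 109.9608.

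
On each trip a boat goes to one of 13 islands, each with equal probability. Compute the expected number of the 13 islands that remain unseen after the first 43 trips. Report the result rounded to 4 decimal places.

0.4161

For each island, P(unseen after 43) = (12/13)^43 = 0.03201.
By linearity of expectation, E[unseen] = 13·(12/13)^43 = 0.41608.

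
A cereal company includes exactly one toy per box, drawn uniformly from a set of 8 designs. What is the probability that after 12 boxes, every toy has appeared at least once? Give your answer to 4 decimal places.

Let A_i be the event that toy i is missing after 12 boxes. By inclusion–exclusion on the A_i,
P(all seen) = Σ_{j=0}^{8} (-1)^j C(8,j)((8-j)/8)^12
= 1.00000 - 1.61134 + 0.88694 - 0.19895 + 0.01709 - 0.00043 + 0.00000 - 0.00000 + 0.00000
= 0.09331.

0.0933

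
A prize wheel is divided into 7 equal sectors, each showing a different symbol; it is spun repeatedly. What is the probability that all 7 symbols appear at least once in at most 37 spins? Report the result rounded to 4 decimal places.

By inclusion–exclusion over which symbols are missing,
P(all seen) = Σ_{j=0}^{7} (-1)^j C(7,j)((7-j)/7)^37
= 1.00000 - 0.02334 + 0.00008 - 0.00000 + 0.00000 - 0.00000 + 0.00000 - 0.00000
= 0.97674.

0.9767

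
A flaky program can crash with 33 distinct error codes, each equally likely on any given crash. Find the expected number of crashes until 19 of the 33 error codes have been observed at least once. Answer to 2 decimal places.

With k distinct error codes already seen, the next new one arrives after an expected 33/(33-k) crashes.
Sum over k = 0,...,18: E = 33/33 + 33/32 + 33/31 + ... + 33/16 + 33/15 = 27.629.

27.63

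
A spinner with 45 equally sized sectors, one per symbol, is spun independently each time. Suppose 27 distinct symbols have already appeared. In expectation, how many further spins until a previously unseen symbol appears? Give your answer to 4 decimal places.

2.5000

The number of spins until the next new symbol is geometric with success probability 18/45, so its mean is 45/18.
E = 45/18 = 2.50000.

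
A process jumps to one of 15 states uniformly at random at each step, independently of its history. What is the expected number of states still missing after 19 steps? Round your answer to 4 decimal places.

For each state, P(unseen after 19) = (14/15)^19 = 0.26959.
By linearity of expectation, E[unseen] = 15·(14/15)^19 = 4.04380.

4.0438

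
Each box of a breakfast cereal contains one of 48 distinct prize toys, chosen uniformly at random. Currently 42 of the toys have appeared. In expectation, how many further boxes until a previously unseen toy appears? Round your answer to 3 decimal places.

The number of boxes until the next new toy is geometric with success probability 6/48, so its mean is 48/6.
E = 48/6 = 8.0000.

8.000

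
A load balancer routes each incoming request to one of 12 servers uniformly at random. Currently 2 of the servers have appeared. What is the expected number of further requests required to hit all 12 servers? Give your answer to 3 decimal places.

35.148

The wait to go from k to k+1 distinct servers is geometric with mean 12/(12-k).
Sum over k = 2,...,11: E = 12/10 + 12/9 + 12/8 + ... + 12/2 + 12/1 = 35.1476.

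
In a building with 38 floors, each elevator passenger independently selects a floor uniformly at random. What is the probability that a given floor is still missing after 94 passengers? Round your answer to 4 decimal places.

0.0815

On each passenger the fixed floor fails to appear with probability 37/38.
P(still missing after 94) = (37/38)^94 = 0.08153.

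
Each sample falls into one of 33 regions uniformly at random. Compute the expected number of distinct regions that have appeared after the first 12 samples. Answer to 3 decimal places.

For each region, P(seen in 12 samples) = 1 - (32/33)^12 = 0.3088.
By linearity of expectation, E[distinct seen] = 33·(1 - (32/33)^12) = 10.1889.

10.189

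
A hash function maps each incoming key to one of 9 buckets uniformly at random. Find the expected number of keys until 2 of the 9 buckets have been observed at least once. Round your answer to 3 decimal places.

2.125

Going from k to k+1 distinct takes a geometric number of keys with mean 9/(9-k).
Sum over k = 0,...,1: E = 9/9 + 9/8 = 2.1250.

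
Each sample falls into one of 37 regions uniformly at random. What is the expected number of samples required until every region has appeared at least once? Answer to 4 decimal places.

155.4587

After k distinct regions have appeared, the next sample gives a new one with probability (37-k)/37, so the expected wait for the (k+1)-th is 37/(37-k).
E[T] = 37/37 + 37/36 + 37/35 + ... + 37/2 + 37/1 = 37·H_{37}.
H_{37} = 4.20159, so E[T] = 155.45869.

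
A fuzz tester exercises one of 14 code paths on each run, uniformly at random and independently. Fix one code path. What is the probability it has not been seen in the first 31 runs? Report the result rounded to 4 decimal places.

0.1005

On each run the fixed code path fails to appear with probability 13/14.
P(still missing after 31) = (13/14)^31 = 0.10053.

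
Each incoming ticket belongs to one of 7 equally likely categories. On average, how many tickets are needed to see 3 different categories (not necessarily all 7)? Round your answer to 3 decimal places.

With k distinct categories already seen, the next new one arrives after an expected 7/(7-k) tickets.
Sum over k = 0,...,2: E = 7/7 + 7/6 + 7/5 = 3.5667.

3.567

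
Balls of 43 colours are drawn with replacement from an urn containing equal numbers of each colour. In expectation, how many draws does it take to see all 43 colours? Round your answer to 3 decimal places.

After k distinct colours have appeared, the next draw gives a new one with probability (43-k)/43, so the expected wait for the (k+1)-th is 43/(43-k).
E[T] = 43/43 + 43/42 + 43/41 + ... + 43/2 + 43/1 = 43·H_{43}.
H_{43} = 4.3500, so E[T] = 187.0499.

187.050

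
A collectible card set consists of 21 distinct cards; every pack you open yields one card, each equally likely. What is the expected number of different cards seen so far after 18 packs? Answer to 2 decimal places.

12.27

For each card, P(seen in 18 packs) = 1 - (20/21)^18 = 0.584.
By linearity of expectation, E[distinct seen] = 21·(1 - (20/21)^18) = 12.274.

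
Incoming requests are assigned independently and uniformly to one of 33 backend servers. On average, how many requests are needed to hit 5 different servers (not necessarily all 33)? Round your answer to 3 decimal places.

Going from k to k+1 distinct takes a geometric number of requests with mean 33/(33-k).
Sum over k = 0,...,4: E = 33/33 + 33/32 + 33/31 + 33/30 + 33/29 = 5.3337.

5.334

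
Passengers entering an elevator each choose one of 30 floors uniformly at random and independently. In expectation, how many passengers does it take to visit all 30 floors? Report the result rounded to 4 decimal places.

119.8496

After k distinct floors have appeared, the next passenger gives a new one with probability (30-k)/30, so the expected wait for the (k+1)-th is 30/(30-k).
E[T] = 30/30 + 30/29 + 30/28 + ... + 30/2 + 30/1 = 30·H_{30}.
H_{30} = 3.99499, so E[T] = 119.84961.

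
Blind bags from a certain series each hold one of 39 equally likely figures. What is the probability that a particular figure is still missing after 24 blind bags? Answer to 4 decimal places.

0.5361

On each blind bag the fixed figure fails to appear with probability 38/39.
P(still missing after 24) = (38/39)^24 = 0.53611.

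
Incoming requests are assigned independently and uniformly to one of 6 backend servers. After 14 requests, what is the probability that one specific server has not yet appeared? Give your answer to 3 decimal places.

On each request the fixed server fails to appear with probability 5/6.
P(still missing after 14) = (5/6)^14 = 0.0779.

0.078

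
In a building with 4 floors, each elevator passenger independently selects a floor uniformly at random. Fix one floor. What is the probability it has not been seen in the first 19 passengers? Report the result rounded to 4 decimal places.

0.0042

Each passenger misses the fixed floor with probability (4-1)/4 = 3/4, independently.
P(still missing after 19) = (3/4)^19 = 0.00423.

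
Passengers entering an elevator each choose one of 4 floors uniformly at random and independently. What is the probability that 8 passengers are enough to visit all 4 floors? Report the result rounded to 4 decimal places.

Let A_i be the event that floor i is missing after 8 passengers. By inclusion–exclusion on the A_i,
P(all seen) = Σ_{j=0}^{4} (-1)^j C(4,j)((4-j)/4)^8
= 1.00000 - 0.40045 + 0.02344 - 0.00006 + 0.00000
= 0.62292.

0.6229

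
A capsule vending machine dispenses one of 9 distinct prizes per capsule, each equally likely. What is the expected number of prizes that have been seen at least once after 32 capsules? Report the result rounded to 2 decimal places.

8.79

For each prize, P(seen in 32 capsules) = 1 - (8/9)^32 = 0.977.
By linearity of expectation, E[distinct seen] = 9·(1 - (8/9)^32) = 8.792.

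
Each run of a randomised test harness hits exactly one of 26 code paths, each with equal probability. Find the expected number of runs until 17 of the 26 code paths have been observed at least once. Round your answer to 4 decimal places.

With k distinct code paths already seen, the next new one arrives after an expected 26/(26-k) runs.
Sum over k = 0,...,16: E = 26/26 + 26/25 + 26/24 + ... + 26/11 + 26/10 = 26.66174.

26.6617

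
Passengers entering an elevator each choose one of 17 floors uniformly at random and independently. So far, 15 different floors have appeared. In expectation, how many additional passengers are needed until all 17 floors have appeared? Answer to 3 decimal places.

From k distinct to k+1 distinct takes on average 17/(17-k) passengers.
Sum over k = 15,...,16: E = 17/2 + 17/1 = 25.5000.

25.500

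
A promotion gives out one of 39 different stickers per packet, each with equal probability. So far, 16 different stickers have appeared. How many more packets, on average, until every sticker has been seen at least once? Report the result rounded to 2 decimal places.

145.64

With k distinct stickers already seen, the next new one takes an expected 39/(39-k) packets.
Sum over k = 16,...,38: E = 39/23 + 39/22 + 39/21 + ... + 39/2 + 39/1 = 145.637.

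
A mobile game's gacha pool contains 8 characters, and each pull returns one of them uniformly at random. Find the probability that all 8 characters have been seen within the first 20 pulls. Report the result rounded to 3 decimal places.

Let A_i be the event that character i is missing after 20 pulls. By inclusion–exclusion on the A_i,
P(all seen) = Σ_{j=0}^{8} (-1)^j C(8,j)((8-j)/8)^20
= 1.0000 - 0.5537 + 0.0888 - 0.0046 + 0.0001 - 0.0000 + 0.0000 - 0.0000 + 0.0000
= 0.5306.

0.531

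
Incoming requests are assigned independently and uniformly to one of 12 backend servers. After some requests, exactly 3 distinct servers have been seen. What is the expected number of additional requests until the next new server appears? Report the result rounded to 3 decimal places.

Each request yields a new server with probability (12-3)/12 = 9/12, so the wait is geometric with mean 12/9.
E = 12/9 = 1.3333.

1.333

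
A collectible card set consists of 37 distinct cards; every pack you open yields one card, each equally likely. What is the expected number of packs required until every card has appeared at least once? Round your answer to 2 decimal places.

The wait to go from k to k+1 distinct cards is geometric with mean 37/(37-k).
E[T] = 37/37 + 37/36 + 37/35 + ... + 37/2 + 37/1 = 37·H_{37}.
H_{37} = 4.202, so E[T] = 155.459.

155.46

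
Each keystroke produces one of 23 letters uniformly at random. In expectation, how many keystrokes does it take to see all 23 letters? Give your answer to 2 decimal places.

85.89

The wait to go from k to k+1 distinct letters is geometric with mean 23/(23-k).
E[T] = 23/23 + 23/22 + 23/21 + ... + 23/2 + 23/1 = 23·H_{23}.
H_{23} = 3.734, so E[T] = 85.889.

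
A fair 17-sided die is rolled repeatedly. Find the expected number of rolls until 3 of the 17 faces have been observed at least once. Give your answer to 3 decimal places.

3.196

Going from k to k+1 distinct takes a geometric number of rolls with mean 17/(17-k).
Sum over k = 0,...,2: E = 17/17 + 17/16 + 17/15 = 3.1958.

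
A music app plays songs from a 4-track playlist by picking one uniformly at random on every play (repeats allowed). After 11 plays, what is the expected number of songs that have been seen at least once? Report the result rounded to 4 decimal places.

3.8311

For each song, P(seen in 11 plays) = 1 - (3/4)^11 = 0.95776.
By linearity of expectation, E[distinct seen] = 4·(1 - (3/4)^11) = 3.83106.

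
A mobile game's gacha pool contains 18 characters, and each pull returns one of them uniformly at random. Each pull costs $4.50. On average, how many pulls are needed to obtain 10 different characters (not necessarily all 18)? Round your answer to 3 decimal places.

13.991

Going from k to k+1 distinct takes a geometric number of pulls with mean 18/(18-k).
Sum over k = 0,...,9: E = 18/18 + 18/17 + 18/16 + ... + 18/10 + 18/9 = 13.9905.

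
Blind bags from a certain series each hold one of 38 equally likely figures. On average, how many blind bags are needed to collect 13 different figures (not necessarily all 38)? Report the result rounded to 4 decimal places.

With k distinct figures already seen, the next new one arrives after an expected 38/(38-k) blind bags.
Sum over k = 0,...,12: E = 38/38 + 38/37 + 38/36 + ... + 38/27 + 38/26 = 15.65387.

15.6539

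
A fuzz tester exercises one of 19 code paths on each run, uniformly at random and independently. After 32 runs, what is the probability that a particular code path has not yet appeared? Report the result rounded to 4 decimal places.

0.1773

Each run misses the fixed code path with probability (19-1)/19 = 18/19, independently.
P(still missing after 32) = (18/19)^32 = 0.17726.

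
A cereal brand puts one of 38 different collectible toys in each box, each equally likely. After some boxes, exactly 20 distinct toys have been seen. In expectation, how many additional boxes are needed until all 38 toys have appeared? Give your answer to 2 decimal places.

132.81

The wait to go from k to k+1 distinct toys is geometric with mean 38/(38-k).
Sum over k = 20,...,37: E = 38/18 + 38/17 + 38/16 + ... + 38/2 + 38/1 = 132.814.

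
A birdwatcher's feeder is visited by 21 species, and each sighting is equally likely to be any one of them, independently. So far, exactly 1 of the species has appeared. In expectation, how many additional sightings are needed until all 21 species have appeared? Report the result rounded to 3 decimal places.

With k distinct species already seen, the next new one takes an expected 21/(21-k) sightings.
Sum over k = 1,...,20: E = 21/20 + 21/19 + 21/18 + ... + 21/2 + 21/1 = 75.5525.

75.553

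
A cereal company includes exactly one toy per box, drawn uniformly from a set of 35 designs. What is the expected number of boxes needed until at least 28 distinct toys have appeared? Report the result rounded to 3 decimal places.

Going from k to k+1 distinct takes a geometric number of boxes with mean 35/(35-k).
Sum over k = 0,...,27: E = 35/35 + 35/34 + 35/33 + ... + 35/9 + 35/8 = 54.3873.

54.387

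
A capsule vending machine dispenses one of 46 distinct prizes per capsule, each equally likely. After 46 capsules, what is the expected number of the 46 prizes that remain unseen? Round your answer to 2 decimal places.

For each prize, P(unseen after 46) = (45/46)^46 = 0.364.
By linearity of expectation, E[unseen] = 46·(45/46)^46 = 16.737.

16.74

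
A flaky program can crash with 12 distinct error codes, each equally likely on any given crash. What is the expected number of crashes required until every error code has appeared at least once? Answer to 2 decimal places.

37.24

After k distinct error codes have appeared, the next crash gives a new one with probability (12-k)/12, so the expected wait for the (k+1)-th is 12/(12-k).
E[T] = 12/12 + 12/11 + 12/10 + ... + 12/2 + 12/1 = 12·H_{12}.
H_{12} = 3.103, so E[T] = 37.239.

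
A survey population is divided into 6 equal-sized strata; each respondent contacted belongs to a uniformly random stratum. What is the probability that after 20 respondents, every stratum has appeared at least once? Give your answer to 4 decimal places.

0.8480

By inclusion–exclusion over which strata are missing,
P(all seen) = Σ_{j=0}^{6} (-1)^j C(6,j)((6-j)/6)^20
= 1.00000 - 0.15650 + 0.00451 - 0.00002 + 0.00000 - 0.00000 + 0.00000
= 0.84799.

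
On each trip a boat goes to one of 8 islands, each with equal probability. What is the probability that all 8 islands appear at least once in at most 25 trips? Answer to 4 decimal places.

By inclusion–exclusion over which islands are missing,
P(all seen) = Σ_{j=0}^{8} (-1)^j C(8,j)((8-j)/8)^25
= 1.00000 - 0.28398 + 0.02107 - 0.00044 + 0.00000 - 0.00000 + 0.00000 - 0.00000 + 0.00000
= 0.73665.

0.7366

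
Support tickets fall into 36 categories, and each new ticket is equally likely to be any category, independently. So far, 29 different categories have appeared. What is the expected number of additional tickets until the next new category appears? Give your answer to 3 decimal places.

Each ticket yields a new category with probability (36-29)/36 = 7/36, so the wait is geometric with mean 36/7.
E = 36/7 = 5.1429.

5.143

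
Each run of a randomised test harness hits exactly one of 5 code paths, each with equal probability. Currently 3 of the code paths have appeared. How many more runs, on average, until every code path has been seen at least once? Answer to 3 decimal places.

With k distinct code paths already seen, the next new one takes an expected 5/(5-k) runs.
Sum over k = 3,...,4: E = 5/2 + 5/1 = 7.5000.

7.500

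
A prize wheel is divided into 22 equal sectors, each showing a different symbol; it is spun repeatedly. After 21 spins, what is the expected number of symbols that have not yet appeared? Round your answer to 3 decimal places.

8.282

For each symbol, P(unseen after 21) = (21/22)^21 = 0.3765.
By linearity of expectation, E[unseen] = 22·(21/22)^21 = 8.2823.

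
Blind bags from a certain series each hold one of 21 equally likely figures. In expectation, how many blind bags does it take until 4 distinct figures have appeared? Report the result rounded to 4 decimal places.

4.3219

With k distinct figures already seen, the next new one arrives after an expected 21/(21-k) blind bags.
Sum over k = 0,...,3: E = 21/21 + 21/20 + 21/19 + 21/18 = 4.32193.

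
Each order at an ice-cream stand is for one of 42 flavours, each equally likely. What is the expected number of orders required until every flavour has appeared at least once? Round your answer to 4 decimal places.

The wait to go from k to k+1 distinct flavours is geometric with mean 42/(42-k).
E[T] = 42/42 + 42/41 + 42/40 + ... + 42/2 + 42/1 = 42·H_{42}.
H_{42} = 4.32674, so E[T] = 181.72320.

181.7232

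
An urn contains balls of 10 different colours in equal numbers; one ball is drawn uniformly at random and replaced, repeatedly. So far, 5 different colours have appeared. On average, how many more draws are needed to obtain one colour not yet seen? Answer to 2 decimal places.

2.00

Each draw yields a new colour with probability (10-5)/10 = 5/10, so the wait is geometric with mean 10/5.
E = 10/5 = 2.000.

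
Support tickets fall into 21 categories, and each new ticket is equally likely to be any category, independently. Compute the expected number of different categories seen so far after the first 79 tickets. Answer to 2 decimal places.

For each category, P(seen in 79 tickets) = 1 - (20/21)^79 = 0.979.
By linearity of expectation, E[distinct seen] = 21·(1 - (20/21)^79) = 20.555.

20.56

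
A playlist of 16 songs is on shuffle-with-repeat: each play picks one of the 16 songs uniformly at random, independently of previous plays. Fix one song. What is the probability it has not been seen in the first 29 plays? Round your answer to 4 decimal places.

0.1539

On each play the fixed song fails to appear with probability 15/16.
P(still missing after 29) = (15/16)^29 = 0.15387.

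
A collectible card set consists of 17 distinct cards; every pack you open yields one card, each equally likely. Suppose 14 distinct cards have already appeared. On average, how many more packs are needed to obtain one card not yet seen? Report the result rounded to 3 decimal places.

The number of packs until the next new card is geometric with success probability 3/17, so its mean is 17/3.
E = 17/3 = 5.6667.

5.667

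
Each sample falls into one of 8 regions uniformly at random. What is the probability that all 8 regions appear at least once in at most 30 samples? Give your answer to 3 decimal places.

0.859

Let A_i be the event that region i is missing after 30 samples. By inclusion–exclusion on the A_i,
P(all seen) = Σ_{j=0}^{8} (-1)^j C(8,j)((8-j)/8)^30
= 1.0000 - 0.1457 + 0.0050 - 0.0000 + 0.0000 - 0.0000 + 0.0000 - 0.0000 + 0.0000
= 0.8593.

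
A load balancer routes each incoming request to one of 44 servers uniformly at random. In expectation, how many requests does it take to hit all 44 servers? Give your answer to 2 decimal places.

The wait to go from k to k+1 distinct servers is geometric with mean 44/(44-k).
E[T] = 44/44 + 44/43 + 44/42 + ... + 44/2 + 44/1 = 44·H_{44}.
H_{44} = 4.373, so E[T] = 192.400.

192.40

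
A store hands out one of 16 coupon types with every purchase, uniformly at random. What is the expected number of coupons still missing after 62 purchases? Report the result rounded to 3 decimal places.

For each coupon, P(unseen after 62) = (15/16)^62 = 0.0183.
By linearity of expectation, E[unseen] = 16·(15/16)^62 = 0.2926.

0.293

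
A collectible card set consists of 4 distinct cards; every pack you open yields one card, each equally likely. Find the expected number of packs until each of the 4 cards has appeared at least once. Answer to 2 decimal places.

Split into phases: going from k distinct to k+1 distinct takes on average 4/(4-k) packs.
E[T] = 4/4 + 4/3 + 4/2 + 4/1 = 4·H_{4}.
H_{4} = 2.083, so E[T] = 8.333.

8.33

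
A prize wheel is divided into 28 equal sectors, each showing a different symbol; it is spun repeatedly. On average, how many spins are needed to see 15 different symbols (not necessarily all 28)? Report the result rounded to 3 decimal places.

With k distinct symbols already seen, the next new one arrives after an expected 28/(28-k) spins.
Sum over k = 0,...,14: E = 28/28 + 28/27 + 28/26 + ... + 28/15 + 28/14 = 20.9170.

20.917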